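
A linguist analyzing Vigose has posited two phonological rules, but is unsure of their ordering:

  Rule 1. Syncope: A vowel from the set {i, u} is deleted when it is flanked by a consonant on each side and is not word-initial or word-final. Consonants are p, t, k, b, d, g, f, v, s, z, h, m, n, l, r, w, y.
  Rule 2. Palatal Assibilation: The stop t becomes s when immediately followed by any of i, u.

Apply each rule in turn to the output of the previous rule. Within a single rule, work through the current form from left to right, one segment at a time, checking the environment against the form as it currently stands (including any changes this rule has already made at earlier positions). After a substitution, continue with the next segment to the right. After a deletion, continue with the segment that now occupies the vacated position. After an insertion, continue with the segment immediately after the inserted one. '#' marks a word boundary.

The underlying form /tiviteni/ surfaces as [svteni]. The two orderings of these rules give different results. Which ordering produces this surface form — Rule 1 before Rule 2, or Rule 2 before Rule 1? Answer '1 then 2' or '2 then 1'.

2 then 1

Order 1 then 2:
  1 Syncope: [tiviteni] → [tvteni]
  2 Palatal Assibilation: no change — [tvteni]
  result: [tvteni]
Order 2 then 1:
  2 Palatal Assibilation: [tiviteni] → [siviteni]
  1 Syncope: [siviteni] → [svteni]
  result: [svteni]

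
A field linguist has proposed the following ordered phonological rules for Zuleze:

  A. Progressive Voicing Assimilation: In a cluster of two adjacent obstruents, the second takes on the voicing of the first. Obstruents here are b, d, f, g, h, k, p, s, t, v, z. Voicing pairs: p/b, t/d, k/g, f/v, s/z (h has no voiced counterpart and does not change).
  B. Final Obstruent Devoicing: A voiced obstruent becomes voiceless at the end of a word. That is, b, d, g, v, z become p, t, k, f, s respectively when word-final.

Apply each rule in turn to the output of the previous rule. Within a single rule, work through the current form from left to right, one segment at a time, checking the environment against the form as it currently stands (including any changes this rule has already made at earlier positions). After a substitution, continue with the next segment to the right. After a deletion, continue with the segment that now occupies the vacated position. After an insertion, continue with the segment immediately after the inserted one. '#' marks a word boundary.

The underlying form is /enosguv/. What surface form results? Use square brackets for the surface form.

A Progressive Voicing Assimilation: [enosguv] → [enoskuv]
B Final Obstruent Devoicing: [enoskuv] → [enoskuf]

[enoskuf]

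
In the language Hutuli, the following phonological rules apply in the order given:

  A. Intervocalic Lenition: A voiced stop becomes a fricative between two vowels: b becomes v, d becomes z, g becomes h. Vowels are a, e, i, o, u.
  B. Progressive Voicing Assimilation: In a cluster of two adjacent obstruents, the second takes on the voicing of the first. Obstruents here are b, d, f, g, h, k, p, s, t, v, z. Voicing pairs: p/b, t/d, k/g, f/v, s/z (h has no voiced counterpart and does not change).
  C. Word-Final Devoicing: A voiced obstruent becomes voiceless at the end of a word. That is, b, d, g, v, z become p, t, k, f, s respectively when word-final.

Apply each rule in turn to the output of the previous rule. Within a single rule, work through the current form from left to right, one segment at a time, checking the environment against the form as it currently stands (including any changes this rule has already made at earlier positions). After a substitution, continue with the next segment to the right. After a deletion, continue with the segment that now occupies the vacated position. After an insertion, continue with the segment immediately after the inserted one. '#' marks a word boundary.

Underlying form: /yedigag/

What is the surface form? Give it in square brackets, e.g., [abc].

[yezihak]

A Intervocalic Lenition: [yedigag] → [yezihag]
B Progressive Voicing Assimilation: no change — [yezihag]
C Word-Final Devoicing: [yezihag] → [yezihak]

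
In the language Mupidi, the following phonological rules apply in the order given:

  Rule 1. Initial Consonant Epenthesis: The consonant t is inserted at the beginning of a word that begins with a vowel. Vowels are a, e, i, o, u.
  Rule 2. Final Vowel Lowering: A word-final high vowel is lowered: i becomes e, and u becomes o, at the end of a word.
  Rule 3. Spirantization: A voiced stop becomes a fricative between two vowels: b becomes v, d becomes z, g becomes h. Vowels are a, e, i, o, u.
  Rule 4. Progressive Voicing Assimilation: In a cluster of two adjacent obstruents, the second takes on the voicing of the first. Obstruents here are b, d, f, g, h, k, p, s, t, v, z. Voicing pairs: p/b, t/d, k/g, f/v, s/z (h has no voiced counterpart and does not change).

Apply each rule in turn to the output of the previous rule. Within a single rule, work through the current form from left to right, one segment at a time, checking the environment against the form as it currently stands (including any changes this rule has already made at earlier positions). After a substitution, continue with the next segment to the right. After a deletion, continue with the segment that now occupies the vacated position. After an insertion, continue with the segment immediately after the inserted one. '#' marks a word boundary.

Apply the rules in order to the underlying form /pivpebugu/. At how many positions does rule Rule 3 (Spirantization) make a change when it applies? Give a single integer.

Rule 1 Initial Consonant Epenthesis: no change — [pivpebugu]
Rule 2 Final Vowel Lowering: [pivpebugu] → [pivpebugo]
Rule 3 Spirantization: [pivpebugo] → [pivpevuho]
Rule 4 Progressive Voicing Assimilation: [pivpevuho] → [pivbevuho]
Rule Rule 3 changed 2 position(s).

2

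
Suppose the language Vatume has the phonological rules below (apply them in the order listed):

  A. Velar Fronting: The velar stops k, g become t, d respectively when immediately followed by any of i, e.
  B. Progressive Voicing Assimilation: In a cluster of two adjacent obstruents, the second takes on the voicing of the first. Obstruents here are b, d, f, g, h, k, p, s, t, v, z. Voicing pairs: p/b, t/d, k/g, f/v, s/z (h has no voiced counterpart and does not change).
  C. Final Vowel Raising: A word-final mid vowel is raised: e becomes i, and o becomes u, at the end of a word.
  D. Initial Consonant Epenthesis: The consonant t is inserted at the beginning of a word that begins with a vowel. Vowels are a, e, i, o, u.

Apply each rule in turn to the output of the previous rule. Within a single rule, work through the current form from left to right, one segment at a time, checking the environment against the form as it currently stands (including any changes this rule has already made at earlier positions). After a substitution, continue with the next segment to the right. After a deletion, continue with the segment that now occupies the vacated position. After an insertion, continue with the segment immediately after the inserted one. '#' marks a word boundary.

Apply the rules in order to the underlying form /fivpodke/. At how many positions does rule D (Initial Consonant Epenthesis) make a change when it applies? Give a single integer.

0

A Velar Fronting: [fivpodke] → [fivpodte]
B Progressive Voicing Assimilation: [fivpodte] → [fivbodde]
C Final Vowel Raising: [fivbodde] → [fivboddi]
D Initial Consonant Epenthesis: no change — [fivboddi]
Rule D changed 0 position(s).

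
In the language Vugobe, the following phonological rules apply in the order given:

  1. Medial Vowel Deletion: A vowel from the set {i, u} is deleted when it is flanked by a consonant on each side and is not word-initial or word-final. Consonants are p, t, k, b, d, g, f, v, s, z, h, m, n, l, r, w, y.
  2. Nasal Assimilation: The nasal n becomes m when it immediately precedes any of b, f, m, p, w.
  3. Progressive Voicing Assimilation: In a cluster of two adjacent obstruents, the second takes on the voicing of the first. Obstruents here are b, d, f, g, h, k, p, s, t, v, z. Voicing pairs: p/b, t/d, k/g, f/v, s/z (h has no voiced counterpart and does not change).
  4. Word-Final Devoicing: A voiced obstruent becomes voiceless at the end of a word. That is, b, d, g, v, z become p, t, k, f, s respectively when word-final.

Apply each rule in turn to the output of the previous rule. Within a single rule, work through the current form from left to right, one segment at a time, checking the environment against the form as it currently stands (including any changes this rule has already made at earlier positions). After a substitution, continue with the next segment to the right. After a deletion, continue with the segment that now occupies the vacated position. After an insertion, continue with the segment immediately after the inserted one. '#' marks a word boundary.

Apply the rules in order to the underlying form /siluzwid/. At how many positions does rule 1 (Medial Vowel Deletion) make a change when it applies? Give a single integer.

3

1 Medial Vowel Deletion: [siluzwid] → [slzwd]
2 Nasal Assimilation: no change — [slzwd]
3 Progressive Voicing Assimilation: no change — [slzwd]
4 Word-Final Devoicing: [slzwd] → [slzwt]
Rule 1 changed 3 position(s).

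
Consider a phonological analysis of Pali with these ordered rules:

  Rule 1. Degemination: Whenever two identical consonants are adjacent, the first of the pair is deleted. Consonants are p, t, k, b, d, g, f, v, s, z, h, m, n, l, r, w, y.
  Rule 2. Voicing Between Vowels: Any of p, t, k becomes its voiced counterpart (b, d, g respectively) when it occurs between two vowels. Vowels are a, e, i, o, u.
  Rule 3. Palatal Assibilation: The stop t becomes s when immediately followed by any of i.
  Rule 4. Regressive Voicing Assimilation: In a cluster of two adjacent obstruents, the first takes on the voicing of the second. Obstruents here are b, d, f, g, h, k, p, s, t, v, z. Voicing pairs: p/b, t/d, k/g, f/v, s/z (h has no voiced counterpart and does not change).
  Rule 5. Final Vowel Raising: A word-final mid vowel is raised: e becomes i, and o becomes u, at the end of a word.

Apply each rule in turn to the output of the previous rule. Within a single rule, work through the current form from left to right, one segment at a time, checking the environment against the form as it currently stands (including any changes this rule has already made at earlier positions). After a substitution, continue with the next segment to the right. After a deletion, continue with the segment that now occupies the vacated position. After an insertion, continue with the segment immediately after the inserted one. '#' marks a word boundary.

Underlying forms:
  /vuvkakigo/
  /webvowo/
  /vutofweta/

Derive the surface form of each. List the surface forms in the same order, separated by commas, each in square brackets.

/vuvkakigo/:
  Rule 1 Degemination: no change — [vuvkakigo]
  Rule 2 Voicing Between Vowels: [vuvkakigo] → [vuvkagigo]
  Rule 3 Palatal Assibilation: no change — [vuvkagigo]
  Rule 4 Regressive Voicing Assimilation: [vuvkagigo] → [vufkagigo]
  Rule 5 Final Vowel Raising: [vufkagigo] → [vufkagigu]
/webvowo/:
  Rule 1 Degemination: no change — [webvowo]
  Rule 2 Voicing Between Vowels: no change — [webvowo]
  Rule 3 Palatal Assibilation: no change — [webvowo]
  Rule 4 Regressive Voicing Assimilation: no change — [webvowo]
  Rule 5 Final Vowel Raising: [webvowo] → [webvowu]
/vutofweta/:
  Rule 1 Degemination: no change — [vutofweta]
  Rule 2 Voicing Between Vowels: [vutofweta] → [vudofweda]
  Rule 3 Palatal Assibilation: no change — [vudofweda]
  Rule 4 Regressive Voicing Assimilation: no change — [vudofweda]
  Rule 5 Final Vowel Raising: no change — [vudofweda]

[vufkagigu], [webvowu], [vudofweda]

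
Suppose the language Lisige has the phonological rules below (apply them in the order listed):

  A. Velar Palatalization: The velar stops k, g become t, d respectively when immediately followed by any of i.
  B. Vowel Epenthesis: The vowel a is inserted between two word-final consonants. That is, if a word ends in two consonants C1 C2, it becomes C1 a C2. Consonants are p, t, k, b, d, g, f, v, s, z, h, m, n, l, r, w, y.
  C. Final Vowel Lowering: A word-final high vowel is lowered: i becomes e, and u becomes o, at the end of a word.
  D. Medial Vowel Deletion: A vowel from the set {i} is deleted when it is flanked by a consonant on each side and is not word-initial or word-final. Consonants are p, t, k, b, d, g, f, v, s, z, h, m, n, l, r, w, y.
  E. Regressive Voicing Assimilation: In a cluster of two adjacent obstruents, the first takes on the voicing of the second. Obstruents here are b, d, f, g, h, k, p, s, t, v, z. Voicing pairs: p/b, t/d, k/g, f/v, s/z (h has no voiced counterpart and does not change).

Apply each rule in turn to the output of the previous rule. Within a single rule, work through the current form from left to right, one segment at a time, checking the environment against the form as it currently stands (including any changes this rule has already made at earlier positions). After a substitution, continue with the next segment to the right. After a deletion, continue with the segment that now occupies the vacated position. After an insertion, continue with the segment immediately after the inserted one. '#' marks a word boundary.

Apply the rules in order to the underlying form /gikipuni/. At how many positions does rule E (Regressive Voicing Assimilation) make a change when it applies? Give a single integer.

A Velar Palatalization: [gikipuni] → [ditipuni]
B Vowel Epenthesis: no change — [ditipuni]
C Final Vowel Lowering: [ditipuni] → [ditipune]
D Medial Vowel Deletion: [ditipune] → [dtpune]
E Regressive Voicing Assimilation: [dtpune] → [ttpune]
Rule E changed 1 position(s).

1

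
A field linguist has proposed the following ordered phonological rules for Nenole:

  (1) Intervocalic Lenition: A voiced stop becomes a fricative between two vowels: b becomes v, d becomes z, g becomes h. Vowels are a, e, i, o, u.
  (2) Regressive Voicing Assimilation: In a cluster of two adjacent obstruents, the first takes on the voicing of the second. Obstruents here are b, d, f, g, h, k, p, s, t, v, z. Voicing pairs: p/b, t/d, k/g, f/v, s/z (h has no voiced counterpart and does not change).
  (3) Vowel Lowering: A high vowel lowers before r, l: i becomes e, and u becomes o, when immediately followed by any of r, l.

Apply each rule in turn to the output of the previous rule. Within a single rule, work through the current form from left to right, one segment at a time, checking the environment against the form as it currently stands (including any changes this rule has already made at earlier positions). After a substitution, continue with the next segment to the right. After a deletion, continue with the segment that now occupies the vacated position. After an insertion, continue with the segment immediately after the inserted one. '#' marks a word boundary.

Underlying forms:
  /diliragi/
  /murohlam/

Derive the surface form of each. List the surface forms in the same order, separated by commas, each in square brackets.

/diliragi/:
  (1) Intervocalic Lenition: [diliragi] → [dilirahi]
  (2) Regressive Voicing Assimilation: no change — [dilirahi]
  (3) Vowel Lowering: [dilirahi] → [delerahi]
/murohlam/:
  (1) Intervocalic Lenition: no change — [murohlam]
  (2) Regressive Voicing Assimilation: no change — [murohlam]
  (3) Vowel Lowering: [murohlam] → [morohlam]

[delerahi], [morohlam]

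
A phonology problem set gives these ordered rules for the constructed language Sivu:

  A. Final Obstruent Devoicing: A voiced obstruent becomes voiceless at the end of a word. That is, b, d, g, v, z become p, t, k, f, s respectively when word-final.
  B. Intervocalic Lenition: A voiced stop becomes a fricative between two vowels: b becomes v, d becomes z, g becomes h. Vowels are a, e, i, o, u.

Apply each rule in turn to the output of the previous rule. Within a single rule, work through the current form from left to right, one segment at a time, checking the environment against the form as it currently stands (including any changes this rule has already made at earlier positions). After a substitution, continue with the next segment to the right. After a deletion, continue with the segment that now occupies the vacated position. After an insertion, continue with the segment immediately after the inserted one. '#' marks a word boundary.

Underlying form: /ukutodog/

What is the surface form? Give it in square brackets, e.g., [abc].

A Final Obstruent Devoicing: [ukutodog] → [ukutodok]
B Intervocalic Lenition: [ukutodok] → [ukutozok]

[ukutozok]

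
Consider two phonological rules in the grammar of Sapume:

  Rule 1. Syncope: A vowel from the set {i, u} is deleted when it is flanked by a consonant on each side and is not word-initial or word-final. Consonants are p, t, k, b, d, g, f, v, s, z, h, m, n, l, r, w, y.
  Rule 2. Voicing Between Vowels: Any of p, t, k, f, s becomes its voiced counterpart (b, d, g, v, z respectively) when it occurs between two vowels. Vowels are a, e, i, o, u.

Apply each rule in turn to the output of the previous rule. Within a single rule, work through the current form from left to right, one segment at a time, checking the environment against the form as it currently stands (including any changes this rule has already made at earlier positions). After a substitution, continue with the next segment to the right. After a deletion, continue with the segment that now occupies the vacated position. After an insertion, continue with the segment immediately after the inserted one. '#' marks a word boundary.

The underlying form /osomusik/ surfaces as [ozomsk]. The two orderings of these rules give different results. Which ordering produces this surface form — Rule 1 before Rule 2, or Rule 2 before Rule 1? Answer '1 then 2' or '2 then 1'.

Order 1 then 2:
  1 Syncope: [osomusik] → [osomsk]
  2 Voicing Between Vowels: [osomsk] → [ozomsk]
  result: [ozomsk]
Order 2 then 1:
  2 Voicing Between Vowels: [osomusik] → [ozomuzik]
  1 Syncope: [ozomuzik] → [ozomzk]
  result: [ozomzk]

1 then 2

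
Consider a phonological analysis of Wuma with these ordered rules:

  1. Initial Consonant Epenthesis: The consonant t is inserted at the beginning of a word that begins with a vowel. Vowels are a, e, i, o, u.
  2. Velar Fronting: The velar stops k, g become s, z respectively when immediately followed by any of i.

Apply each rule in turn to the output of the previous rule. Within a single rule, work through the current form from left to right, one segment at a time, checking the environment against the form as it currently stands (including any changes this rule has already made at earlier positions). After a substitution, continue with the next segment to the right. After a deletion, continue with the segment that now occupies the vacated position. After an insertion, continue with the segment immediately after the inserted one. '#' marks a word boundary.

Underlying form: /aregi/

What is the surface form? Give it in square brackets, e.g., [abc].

[tarezi]

1 Initial Consonant Epenthesis: [aregi] → [taregi]
2 Velar Fronting: [taregi] → [tarezi]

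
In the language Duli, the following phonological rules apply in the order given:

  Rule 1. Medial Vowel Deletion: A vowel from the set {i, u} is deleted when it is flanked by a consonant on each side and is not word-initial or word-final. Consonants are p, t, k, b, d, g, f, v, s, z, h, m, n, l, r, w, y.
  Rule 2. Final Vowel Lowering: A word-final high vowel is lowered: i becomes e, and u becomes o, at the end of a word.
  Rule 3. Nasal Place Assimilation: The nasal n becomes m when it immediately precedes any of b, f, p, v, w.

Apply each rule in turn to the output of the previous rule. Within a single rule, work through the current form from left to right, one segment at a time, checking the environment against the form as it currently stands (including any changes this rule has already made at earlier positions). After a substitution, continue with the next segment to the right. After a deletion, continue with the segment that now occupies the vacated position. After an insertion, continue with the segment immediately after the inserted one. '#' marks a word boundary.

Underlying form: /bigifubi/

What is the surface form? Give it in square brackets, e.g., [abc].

[bgfbe]

Rule 1 Medial Vowel Deletion: [bigifubi] → [bgfbi]
Rule 2 Final Vowel Lowering: [bgfbi] → [bgfbe]
Rule 3 Nasal Place Assimilation: no change — [bgfbe]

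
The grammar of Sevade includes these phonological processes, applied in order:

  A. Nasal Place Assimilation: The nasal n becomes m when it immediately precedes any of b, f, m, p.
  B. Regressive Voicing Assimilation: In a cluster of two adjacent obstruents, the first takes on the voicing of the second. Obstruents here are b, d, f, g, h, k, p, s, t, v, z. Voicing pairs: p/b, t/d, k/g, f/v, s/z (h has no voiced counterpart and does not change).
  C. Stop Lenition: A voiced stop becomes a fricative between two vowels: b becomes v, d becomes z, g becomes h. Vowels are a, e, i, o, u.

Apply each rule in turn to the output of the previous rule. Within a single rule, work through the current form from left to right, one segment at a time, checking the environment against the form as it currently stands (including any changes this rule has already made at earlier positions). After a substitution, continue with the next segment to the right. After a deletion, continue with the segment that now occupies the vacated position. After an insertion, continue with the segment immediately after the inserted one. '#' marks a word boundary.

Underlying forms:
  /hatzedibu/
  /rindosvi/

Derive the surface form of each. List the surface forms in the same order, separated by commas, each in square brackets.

[hadzezivu], [rindozvi]

/hatzedibu/:
  A Nasal Place Assimilation: no change — [hatzedibu]
  B Regressive Voicing Assimilation: [hatzedibu] → [hadzedibu]
  C Stop Lenition: [hadzedibu] → [hadzezivu]
/rindosvi/:
  A Nasal Place Assimilation: no change — [rindosvi]
  B Regressive Voicing Assimilation: [rindosvi] → [rindozvi]
  C Stop Lenition: no change — [rindozvi]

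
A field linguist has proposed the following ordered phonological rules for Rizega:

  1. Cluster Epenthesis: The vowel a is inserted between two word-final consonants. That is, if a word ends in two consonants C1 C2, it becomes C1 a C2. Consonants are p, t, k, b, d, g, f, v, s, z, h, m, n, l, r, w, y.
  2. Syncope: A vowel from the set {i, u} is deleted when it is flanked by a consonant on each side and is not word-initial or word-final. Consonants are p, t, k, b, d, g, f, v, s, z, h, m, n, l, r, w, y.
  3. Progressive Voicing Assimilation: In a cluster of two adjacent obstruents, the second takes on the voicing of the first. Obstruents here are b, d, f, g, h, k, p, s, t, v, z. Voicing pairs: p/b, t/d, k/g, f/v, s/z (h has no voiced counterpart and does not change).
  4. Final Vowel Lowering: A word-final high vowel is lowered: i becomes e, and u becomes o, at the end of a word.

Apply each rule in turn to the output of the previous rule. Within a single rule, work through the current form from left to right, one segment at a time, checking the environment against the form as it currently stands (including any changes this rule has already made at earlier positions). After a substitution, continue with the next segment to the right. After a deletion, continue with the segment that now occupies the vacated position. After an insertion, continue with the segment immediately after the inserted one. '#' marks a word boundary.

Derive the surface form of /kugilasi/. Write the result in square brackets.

[kklase]

1 Cluster Epenthesis: no change — [kugilasi]
2 Syncope: [kugilasi] → [kglasi]
3 Progressive Voicing Assimilation: [kglasi] → [kklasi]
4 Final Vowel Lowering: [kklasi] → [kklase]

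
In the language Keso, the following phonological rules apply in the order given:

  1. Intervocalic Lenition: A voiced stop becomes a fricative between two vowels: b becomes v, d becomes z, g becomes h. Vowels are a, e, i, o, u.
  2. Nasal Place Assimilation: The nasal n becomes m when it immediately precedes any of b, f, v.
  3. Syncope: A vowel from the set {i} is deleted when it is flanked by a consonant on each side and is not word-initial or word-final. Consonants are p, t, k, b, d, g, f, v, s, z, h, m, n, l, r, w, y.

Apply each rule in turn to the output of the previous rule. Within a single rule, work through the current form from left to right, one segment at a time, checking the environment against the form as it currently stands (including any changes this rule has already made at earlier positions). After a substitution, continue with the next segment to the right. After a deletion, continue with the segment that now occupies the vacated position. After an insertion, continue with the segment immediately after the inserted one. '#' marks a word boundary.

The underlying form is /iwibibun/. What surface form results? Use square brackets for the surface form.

[iwvvun]

1 Intervocalic Lenition: [iwibibun] → [iwivivun]
2 Nasal Place Assimilation: no change — [iwivivun]
3 Syncope: [iwivivun] → [iwvvun]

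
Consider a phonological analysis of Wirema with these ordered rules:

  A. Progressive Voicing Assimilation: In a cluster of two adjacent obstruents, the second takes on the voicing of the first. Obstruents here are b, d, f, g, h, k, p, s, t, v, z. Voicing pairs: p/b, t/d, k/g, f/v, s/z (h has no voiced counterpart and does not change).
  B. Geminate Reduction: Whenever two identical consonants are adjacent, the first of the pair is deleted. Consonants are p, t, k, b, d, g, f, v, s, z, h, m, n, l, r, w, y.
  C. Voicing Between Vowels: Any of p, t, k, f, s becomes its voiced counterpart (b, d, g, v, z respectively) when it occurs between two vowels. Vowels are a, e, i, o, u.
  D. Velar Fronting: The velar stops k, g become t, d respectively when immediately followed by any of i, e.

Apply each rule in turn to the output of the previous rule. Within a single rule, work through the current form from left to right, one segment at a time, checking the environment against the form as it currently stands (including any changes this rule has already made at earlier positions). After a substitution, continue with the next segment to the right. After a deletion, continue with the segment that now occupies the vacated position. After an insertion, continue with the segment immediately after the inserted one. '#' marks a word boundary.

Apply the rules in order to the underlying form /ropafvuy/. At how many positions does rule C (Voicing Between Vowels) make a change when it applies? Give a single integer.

A Progressive Voicing Assimilation: [ropafvuy] → [ropaffuy]
B Geminate Reduction: [ropaffuy] → [ropafuy]
C Voicing Between Vowels: [ropafuy] → [robavuy]
D Velar Fronting: no change — [robavuy]
Rule C changed 2 position(s).

2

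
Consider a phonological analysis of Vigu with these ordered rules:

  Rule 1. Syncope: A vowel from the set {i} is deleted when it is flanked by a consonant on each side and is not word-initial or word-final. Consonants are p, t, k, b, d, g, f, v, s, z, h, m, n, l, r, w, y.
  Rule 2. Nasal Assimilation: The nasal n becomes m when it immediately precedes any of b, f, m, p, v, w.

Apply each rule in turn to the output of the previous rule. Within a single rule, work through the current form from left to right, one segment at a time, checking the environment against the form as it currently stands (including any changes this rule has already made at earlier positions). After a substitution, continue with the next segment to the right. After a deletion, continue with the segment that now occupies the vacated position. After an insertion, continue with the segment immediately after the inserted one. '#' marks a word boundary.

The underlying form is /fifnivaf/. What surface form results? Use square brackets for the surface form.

Rule 1 Syncope: [fifnivaf] → [ffnvaf]
Rule 2 Nasal Assimilation: [ffnvaf] → [ffmvaf]

[ffmvaf]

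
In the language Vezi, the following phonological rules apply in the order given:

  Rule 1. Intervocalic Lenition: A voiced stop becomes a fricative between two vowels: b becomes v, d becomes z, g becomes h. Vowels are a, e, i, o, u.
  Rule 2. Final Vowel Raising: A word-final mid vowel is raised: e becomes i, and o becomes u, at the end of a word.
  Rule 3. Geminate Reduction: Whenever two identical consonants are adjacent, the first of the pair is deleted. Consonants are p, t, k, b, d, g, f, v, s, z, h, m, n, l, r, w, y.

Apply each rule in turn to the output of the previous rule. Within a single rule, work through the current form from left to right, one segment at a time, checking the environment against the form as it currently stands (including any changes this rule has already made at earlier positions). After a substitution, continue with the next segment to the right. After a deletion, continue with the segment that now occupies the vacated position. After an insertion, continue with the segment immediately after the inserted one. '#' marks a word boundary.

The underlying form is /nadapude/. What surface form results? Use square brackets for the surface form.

Rule 1 Intervocalic Lenition: [nadapude] → [nazapuze]
Rule 2 Final Vowel Raising: [nazapuze] → [nazapuzi]
Rule 3 Geminate Reduction: no change — [nazapuzi]

[nazapuzi]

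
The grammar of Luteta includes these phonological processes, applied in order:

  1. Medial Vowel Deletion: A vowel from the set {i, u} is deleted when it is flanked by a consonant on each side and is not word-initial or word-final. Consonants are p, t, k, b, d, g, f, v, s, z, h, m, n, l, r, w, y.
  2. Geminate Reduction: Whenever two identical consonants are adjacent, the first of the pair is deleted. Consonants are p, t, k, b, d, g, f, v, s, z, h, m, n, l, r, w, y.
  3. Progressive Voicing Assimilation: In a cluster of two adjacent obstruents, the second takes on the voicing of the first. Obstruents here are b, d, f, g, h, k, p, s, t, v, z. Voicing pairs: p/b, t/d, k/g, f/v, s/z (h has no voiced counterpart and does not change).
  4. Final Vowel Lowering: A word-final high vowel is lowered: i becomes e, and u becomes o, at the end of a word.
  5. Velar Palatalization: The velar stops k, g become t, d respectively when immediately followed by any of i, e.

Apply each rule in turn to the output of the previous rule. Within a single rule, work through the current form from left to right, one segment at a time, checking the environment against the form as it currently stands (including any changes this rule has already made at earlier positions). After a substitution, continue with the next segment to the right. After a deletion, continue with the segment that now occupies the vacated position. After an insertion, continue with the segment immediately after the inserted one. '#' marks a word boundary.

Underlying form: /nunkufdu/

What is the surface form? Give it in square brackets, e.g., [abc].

1 Medial Vowel Deletion: [nunkufdu] → [nnkfdu]
2 Geminate Reduction: [nnkfdu] → [nkfdu]
3 Progressive Voicing Assimilation: [nkfdu] → [nkftu]
4 Final Vowel Lowering: [nkftu] → [nkfto]
5 Velar Palatalization: no change — [nkfto]

[nkfto]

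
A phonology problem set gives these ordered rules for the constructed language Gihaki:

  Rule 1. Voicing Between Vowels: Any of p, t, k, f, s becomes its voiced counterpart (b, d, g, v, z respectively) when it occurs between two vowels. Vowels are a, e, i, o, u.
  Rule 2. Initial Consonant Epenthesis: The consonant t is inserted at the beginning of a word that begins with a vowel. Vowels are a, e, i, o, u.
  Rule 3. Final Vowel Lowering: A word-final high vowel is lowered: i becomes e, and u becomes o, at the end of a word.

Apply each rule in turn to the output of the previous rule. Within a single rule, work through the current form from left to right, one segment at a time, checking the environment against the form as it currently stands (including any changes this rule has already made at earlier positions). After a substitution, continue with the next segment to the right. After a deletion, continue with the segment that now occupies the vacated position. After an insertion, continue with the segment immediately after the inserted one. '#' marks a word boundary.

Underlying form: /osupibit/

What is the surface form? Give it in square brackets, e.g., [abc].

Rule 1 Voicing Between Vowels: [osupibit] → [ozubibit]
Rule 2 Initial Consonant Epenthesis: [ozubibit] → [tozubibit]
Rule 3 Final Vowel Lowering: no change — [tozubibit]

[tozubibit]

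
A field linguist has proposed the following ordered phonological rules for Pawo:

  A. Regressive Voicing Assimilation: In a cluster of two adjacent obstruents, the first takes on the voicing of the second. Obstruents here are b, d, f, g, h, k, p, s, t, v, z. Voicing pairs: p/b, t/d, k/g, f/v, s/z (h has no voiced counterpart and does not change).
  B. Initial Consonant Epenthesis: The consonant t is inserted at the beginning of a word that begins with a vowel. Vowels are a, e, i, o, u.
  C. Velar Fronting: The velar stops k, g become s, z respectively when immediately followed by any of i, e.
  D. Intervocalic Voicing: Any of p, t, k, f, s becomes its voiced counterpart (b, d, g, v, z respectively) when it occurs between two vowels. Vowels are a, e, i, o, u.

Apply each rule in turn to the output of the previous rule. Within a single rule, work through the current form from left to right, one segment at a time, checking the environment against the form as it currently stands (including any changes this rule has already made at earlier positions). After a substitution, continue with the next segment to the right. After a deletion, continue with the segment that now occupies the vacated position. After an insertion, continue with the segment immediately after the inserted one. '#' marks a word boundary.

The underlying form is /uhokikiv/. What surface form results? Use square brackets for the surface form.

[tuhoziziv]

A Regressive Voicing Assimilation: no change — [uhokikiv]
B Initial Consonant Epenthesis: [uhokikiv] → [tuhokikiv]
C Velar Fronting: [tuhokikiv] → [tuhosisiv]
D Intervocalic Voicing: [tuhosisiv] → [tuhoziziv]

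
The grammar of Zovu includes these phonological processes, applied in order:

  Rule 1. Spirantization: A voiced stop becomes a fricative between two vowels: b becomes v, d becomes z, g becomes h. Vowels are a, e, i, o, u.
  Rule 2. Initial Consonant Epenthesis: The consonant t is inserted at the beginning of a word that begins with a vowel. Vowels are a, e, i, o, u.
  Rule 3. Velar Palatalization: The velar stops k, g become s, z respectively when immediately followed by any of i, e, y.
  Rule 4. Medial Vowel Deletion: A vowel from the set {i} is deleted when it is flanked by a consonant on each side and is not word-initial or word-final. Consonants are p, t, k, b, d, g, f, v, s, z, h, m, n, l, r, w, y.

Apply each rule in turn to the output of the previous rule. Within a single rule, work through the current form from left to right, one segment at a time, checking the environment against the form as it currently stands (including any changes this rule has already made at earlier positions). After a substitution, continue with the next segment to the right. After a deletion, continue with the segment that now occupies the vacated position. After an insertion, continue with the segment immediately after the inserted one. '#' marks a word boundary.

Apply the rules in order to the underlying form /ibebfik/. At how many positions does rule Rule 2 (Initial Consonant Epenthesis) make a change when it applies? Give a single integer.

1

Rule 1 Spirantization: [ibebfik] → [ivebfik]
Rule 2 Initial Consonant Epenthesis: [ivebfik] → [tivebfik]
Rule 3 Velar Palatalization: no change — [tivebfik]
Rule 4 Medial Vowel Deletion: [tivebfik] → [tvebfk]
Rule Rule 2 changed 1 position(s).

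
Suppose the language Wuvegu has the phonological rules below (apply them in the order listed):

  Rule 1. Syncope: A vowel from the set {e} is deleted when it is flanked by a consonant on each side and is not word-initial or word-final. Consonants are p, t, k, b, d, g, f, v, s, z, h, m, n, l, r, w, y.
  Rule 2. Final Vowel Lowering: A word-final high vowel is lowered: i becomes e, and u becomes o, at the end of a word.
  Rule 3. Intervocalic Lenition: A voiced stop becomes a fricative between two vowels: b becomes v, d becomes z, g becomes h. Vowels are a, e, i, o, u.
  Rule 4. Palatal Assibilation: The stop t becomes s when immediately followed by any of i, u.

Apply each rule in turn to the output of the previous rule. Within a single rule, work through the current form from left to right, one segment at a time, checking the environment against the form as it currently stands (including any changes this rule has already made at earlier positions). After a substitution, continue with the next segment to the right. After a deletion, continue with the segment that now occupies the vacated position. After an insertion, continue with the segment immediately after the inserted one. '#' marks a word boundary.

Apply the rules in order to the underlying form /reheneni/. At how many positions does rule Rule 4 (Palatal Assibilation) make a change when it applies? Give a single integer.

Rule 1 Syncope: [reheneni] → [rhnni]
Rule 2 Final Vowel Lowering: [rhnni] → [rhnne]
Rule 3 Intervocalic Lenition: no change — [rhnne]
Rule 4 Palatal Assibilation: no change — [rhnne]
Rule Rule 4 changed 0 position(s).

0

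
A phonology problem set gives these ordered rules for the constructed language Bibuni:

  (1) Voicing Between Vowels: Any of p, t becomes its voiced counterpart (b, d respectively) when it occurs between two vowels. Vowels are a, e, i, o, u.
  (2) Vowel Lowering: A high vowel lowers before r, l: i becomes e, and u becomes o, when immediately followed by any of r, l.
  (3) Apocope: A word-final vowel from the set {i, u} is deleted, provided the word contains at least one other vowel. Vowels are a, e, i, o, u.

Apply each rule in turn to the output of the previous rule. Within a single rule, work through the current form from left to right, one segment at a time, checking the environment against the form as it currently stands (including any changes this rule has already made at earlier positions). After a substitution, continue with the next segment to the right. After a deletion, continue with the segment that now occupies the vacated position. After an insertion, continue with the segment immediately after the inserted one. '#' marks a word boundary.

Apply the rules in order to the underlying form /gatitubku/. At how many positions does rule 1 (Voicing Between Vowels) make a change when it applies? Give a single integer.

(1) Voicing Between Vowels: [gatitubku] → [gadidubku]
(2) Vowel Lowering: no change — [gadidubku]
(3) Apocope: [gadidubku] → [gadidubk]
Rule 1 changed 2 position(s).

2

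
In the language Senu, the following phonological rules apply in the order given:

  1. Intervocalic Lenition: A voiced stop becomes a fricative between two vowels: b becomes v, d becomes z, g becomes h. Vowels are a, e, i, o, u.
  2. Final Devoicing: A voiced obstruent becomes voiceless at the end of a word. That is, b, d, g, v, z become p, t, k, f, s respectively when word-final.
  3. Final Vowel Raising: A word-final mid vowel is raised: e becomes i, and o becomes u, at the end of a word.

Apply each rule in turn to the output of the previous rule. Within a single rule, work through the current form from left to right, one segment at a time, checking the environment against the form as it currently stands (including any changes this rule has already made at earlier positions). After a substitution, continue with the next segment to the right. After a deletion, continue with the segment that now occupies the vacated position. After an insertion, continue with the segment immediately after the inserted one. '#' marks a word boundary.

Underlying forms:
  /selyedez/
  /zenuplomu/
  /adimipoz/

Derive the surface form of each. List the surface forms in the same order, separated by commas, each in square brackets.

[selyezes], [zenuplomu], [azimipos]

/selyedez/:
  1 Intervocalic Lenition: [selyedez] → [selyezez]
  2 Final Devoicing: [selyezez] → [selyezes]
  3 Final Vowel Raising: no change — [selyezes]
/zenuplomu/:
  1 Intervocalic Lenition: no change — [zenuplomu]
  2 Final Devoicing: no change — [zenuplomu]
  3 Final Vowel Raising: no change — [zenuplomu]
/adimipoz/:
  1 Intervocalic Lenition: [adimipoz] → [azimipoz]
  2 Final Devoicing: [azimipoz] → [azimipos]
  3 Final Vowel Raising: no change — [azimipos]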